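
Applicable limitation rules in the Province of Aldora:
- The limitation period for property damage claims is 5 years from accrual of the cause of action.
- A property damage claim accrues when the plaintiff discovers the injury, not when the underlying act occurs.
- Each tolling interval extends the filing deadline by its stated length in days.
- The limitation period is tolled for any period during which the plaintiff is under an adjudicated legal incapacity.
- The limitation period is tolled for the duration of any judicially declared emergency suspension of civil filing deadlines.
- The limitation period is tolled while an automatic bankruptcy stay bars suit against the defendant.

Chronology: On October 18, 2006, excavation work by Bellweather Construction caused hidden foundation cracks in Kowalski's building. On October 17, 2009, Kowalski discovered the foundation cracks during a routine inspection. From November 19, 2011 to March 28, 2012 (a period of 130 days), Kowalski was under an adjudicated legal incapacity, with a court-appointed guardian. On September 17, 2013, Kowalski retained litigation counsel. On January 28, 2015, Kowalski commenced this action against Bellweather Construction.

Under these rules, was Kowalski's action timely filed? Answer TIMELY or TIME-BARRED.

The claim did not accrue until Kowalski discovered the injury on October 17, 2009; the October 18, 2006 act date does not start the clock under the stated rule.
Adding the 5 years base period to October 17, 2009 gives a deadline of October 17, 2014, before any tolling.
The plaintiff's legal incapacity from November 19, 2011 to March 28, 2012 tolled the period for 130 days, extending the deadline to February 24, 2015.
Nothing else in the chronology tolls or restarts the period.
Filing on January 28, 2015 beat the February 24, 2015 deadline — the action is timely.

TIMELY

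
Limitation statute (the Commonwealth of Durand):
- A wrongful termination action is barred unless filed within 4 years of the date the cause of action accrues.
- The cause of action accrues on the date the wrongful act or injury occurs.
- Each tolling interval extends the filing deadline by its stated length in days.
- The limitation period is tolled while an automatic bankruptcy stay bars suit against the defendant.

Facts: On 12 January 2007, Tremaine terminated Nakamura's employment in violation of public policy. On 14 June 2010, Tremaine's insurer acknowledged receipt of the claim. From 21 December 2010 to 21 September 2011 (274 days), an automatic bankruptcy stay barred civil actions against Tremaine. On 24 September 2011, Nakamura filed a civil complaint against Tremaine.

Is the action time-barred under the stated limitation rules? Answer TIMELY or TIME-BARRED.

The limitation period began to run on 12 January 2007.
Adding the 4 years base period to 12 January 2007 gives a deadline of 12 January 2011, before any tolling.
The automatic bankruptcy stay from 21 December 2010 to 21 September 2011 tolled the period for 274 days, extending the deadline to 13 October 2011.
None of the other events listed affects the running of the period under the stated rules.
Filing on 24 September 2011 beat the 13 October 2011 deadline — the action is timely.

TIMELY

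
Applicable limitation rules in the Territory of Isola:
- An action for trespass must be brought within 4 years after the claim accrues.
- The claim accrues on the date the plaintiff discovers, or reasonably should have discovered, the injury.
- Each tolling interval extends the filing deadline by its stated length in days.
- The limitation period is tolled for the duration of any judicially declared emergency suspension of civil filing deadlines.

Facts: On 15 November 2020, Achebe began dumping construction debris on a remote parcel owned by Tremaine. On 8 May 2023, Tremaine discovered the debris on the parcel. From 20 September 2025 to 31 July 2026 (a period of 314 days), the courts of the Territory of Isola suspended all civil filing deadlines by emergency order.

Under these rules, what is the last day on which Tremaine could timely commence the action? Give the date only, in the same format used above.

17 March 2028

The claim did not accrue until Tremaine discovered the injury on 8 May 2023; the 15 November 2020 act date does not start the clock under the stated rule.
Adding the 4 years base period to 8 May 2023 gives a deadline of 8 May 2027, before any tolling.
The period was tolled for 314 days by the emergency suspension of filing deadlines (20 September 2025 to 31 July 2026), pushing the deadline to 17 March 2028.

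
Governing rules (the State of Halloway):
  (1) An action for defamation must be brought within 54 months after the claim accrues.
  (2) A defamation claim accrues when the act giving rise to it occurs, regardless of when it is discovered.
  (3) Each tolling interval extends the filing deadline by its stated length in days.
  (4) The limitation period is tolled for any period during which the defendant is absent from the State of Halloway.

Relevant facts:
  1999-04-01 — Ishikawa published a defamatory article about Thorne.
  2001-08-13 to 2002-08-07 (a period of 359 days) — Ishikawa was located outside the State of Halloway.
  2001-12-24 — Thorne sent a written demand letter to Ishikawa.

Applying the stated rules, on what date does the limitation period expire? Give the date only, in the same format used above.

The claim accrued on 1999-04-01, when the wrongful act occurred.
The untolled deadline — 54 months after 1999-04-01 — is 2003-10-01.
The defendant's absence from the jurisdiction from 2001-08-13 to 2002-08-07 tolled the period for 359 days, extending the deadline to 2004-09-24.
Nothing else in the chronology tolls or restarts the period.

2004-09-24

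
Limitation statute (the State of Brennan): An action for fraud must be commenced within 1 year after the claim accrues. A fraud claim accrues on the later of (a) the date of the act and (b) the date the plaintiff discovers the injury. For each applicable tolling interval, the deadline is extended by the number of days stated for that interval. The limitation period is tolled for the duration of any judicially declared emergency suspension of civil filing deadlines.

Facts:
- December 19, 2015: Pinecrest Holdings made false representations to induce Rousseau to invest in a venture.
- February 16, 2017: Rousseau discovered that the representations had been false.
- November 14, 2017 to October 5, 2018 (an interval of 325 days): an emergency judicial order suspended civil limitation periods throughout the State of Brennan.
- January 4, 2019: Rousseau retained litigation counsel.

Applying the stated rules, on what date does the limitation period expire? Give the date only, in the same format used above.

January 7, 2019

Taking the later of the act (December 19, 2015) and discovery (February 16, 2017), the claim accrued on February 16, 2017.
The untolled deadline — 1 year after February 16, 2017 — is February 16, 2018.
The emergency suspension of filing deadlines from November 14, 2017 to October 5, 2018 tolled the period for 325 days, extending the deadline to January 7, 2019.
None of the other events listed affects the running of the period under the stated rules.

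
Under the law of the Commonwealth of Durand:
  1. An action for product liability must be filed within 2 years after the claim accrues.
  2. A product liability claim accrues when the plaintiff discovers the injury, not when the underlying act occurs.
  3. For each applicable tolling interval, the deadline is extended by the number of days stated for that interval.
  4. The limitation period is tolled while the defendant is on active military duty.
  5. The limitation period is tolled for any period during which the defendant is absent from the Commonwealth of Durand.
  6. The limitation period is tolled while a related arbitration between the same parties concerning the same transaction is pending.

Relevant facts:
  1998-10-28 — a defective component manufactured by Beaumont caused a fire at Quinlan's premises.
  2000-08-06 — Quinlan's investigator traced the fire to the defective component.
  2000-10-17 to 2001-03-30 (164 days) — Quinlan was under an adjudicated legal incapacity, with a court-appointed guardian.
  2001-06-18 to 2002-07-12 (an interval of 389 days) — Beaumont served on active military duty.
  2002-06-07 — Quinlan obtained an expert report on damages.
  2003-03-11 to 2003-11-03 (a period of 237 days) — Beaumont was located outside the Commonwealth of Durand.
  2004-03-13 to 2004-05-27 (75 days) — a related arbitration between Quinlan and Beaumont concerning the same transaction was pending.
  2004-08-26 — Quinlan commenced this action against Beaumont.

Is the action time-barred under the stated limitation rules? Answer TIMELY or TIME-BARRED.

The claim did not accrue until Quinlan discovered the injury on 2000-08-06; the 1998-10-28 act date does not start the clock under the stated rule.
2 years from 2000-08-06 is 2002-08-06.
The period was tolled for 389 days by the defendant's active military service (2001-06-18 to 2002-07-12), pushing the deadline to 2003-08-30.
Because the defendant's absence from the jurisdiction ran from 2003-03-11 to 2003-11-03, the deadline is extended by 237 days to 2004-04-23.
The pending related arbitration from 2004-03-13 to 2004-05-27 tolled the period for 75 days, extending the deadline to 2004-07-07.
No stated provision tolls the period for the plaintiff's incapacity, so the interval from 2000-10-17 to 2001-03-30 has no effect on the deadline.
The other events in the timeline have no effect on the limitation period under the stated rules.
The 2004-08-26 filing falls after the 2004-07-07 deadline; the claim is time-barred.

TIME-BARRED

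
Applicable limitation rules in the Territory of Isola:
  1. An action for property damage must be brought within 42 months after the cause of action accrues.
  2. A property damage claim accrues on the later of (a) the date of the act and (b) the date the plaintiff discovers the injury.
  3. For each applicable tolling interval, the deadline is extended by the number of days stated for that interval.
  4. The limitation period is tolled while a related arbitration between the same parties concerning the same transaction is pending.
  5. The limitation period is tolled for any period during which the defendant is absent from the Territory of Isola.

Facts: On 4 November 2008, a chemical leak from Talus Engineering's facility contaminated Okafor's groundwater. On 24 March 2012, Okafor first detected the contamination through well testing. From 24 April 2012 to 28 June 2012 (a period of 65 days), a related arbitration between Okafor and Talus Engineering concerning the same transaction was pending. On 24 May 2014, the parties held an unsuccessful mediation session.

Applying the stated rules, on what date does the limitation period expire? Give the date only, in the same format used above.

Taking the later of the act (4 November 2008) and discovery (24 March 2012), the claim accrued on 24 March 2012.
42 months from 24 March 2012 is 24 September 2015.
The period was tolled for 65 days by the pending related arbitration (24 April 2012 to 28 June 2012), pushing the deadline to 28 November 2015.
None of the other events listed affects the running of the period under the stated rules.

28 November 2015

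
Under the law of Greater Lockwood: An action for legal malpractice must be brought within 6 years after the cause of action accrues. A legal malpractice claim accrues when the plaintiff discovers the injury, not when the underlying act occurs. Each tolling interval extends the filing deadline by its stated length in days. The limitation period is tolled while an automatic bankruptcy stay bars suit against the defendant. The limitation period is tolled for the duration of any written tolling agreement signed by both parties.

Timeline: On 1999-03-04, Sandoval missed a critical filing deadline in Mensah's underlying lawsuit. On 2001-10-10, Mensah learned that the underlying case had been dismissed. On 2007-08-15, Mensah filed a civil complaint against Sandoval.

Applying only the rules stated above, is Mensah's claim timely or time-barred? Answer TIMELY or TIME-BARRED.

TIMELY

Accrual is tied to discovery, so the period began on 2001-10-10 rather than on 1999-03-04 when the act occurred.
Adding the 6 years base period to 2001-10-10 gives a deadline of 2007-10-10, before any tolling.
Mensah filed on 2007-08-15, before the 2007-10-10 deadline, so the action is timely.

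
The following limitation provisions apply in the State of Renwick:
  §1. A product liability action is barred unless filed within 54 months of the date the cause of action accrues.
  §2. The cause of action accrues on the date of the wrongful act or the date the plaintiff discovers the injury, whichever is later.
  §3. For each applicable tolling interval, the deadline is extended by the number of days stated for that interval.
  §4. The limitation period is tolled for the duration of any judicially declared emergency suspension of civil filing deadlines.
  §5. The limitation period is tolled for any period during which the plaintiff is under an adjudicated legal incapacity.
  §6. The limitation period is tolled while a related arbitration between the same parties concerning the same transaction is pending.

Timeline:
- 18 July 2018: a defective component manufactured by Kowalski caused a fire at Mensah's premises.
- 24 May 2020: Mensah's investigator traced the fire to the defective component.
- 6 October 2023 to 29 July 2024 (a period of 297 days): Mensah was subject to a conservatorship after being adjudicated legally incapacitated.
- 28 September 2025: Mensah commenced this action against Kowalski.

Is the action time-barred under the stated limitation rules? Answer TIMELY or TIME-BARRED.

TIME-BARRED

Because discovery on 24 May 2020 post-dates the 18 July 2018 act, accrual under the later-of rule falls on 24 May 2020.
Adding the 54 months base period to 24 May 2020 gives a deadline of 24 November 2024, before any tolling.
The period was tolled for 297 days by the plaintiff's legal incapacity (6 October 2023 to 29 July 2024), pushing the deadline to 17 September 2025.
The 28 September 2025 filing falls after the 17 September 2025 deadline; the claim is time-barred.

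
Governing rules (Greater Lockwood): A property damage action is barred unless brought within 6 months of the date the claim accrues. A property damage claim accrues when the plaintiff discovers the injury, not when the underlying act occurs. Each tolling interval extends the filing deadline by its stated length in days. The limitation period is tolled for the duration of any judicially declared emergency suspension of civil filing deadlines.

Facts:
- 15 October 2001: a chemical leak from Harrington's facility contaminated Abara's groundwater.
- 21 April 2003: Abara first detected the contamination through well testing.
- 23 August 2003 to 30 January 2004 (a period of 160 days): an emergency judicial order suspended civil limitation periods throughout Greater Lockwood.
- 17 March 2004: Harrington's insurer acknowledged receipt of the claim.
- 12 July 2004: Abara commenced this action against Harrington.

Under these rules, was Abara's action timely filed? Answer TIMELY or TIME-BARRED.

The claim did not accrue until Abara discovered the injury on 21 April 2003; the 15 October 2001 act date does not start the clock under the stated rule.
Adding the 6 months base period to 21 April 2003 gives a deadline of 21 October 2003, before any tolling.
The emergency suspension of filing deadlines from 23 August 2003 to 30 January 2004 tolled the period for 160 days, extending the deadline to 29 March 2004.
Nothing else in the chronology tolls or restarts the period.
Filing on 12 July 2004 missed the 29 March 2004 deadline — the action is time-barred.

TIME-BARRED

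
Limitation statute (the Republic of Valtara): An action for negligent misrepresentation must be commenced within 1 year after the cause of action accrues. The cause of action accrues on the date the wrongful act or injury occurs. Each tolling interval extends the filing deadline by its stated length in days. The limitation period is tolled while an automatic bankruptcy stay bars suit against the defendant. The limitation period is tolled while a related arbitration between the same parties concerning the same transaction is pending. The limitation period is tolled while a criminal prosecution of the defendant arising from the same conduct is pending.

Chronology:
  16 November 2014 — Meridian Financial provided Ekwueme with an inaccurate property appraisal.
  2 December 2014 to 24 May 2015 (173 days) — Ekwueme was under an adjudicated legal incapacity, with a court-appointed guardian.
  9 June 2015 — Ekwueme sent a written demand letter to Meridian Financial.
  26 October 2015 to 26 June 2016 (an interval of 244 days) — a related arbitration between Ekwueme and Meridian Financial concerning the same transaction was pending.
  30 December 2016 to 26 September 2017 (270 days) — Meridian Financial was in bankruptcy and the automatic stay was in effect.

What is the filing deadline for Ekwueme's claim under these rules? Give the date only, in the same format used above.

The limitation period began to run on 16 November 2014.
1 year from 16 November 2014 is 16 November 2015.
The period was tolled for 244 days by the pending related arbitration (26 October 2015 to 26 June 2016), pushing the deadline to 17 July 2016.
By the time the automatic bankruptcy stay began on 30 December 2016, the limitation period had already expired on 17 July 2016; that interval cannot revive it.
No stated provision tolls the period for the plaintiff's incapacity, so the interval from 2 December 2014 to 24 May 2015 has no effect on the deadline.
None of the other events listed affects the running of the period under the stated rules.

17 July 2016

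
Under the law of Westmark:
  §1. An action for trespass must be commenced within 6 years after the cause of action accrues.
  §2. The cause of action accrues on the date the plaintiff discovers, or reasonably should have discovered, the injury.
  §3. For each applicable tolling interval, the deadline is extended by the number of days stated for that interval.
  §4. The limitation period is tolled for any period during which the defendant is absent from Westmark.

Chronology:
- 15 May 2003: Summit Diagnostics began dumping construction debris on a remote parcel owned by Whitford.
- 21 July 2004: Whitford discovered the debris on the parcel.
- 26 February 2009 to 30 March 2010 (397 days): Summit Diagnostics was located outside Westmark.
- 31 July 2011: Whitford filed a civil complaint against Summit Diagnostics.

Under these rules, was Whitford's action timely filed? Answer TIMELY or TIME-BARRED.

TIMELY

Under the discovery rule, the claim accrued on 21 July 2004, when Whitford discovered the injury — not on the 15 May 2003 date of the underlying act.
Adding the 6 years base period to 21 July 2004 gives a deadline of 21 July 2010, before any tolling.
The period was tolled for 397 days by the defendant's absence from the jurisdiction (26 February 2009 to 30 March 2010), pushing the deadline to 22 August 2011.
Whitford filed on 31 July 2011, before the 22 August 2011 deadline, so the action is timely.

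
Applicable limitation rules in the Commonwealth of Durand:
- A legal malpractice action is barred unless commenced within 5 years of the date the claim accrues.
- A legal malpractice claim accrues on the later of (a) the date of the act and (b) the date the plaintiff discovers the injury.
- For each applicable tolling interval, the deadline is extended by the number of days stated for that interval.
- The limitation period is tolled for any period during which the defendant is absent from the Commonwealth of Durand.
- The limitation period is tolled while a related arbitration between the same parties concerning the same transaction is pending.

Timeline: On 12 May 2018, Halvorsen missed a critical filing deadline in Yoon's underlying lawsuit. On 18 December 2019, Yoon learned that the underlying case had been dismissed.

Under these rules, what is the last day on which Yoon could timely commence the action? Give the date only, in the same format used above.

18 December 2024

Because discovery on 18 December 2019 post-dates the 12 May 2018 act, accrual under the later-of rule falls on 18 December 2019.
5 years from 18 December 2019 is 18 December 2024.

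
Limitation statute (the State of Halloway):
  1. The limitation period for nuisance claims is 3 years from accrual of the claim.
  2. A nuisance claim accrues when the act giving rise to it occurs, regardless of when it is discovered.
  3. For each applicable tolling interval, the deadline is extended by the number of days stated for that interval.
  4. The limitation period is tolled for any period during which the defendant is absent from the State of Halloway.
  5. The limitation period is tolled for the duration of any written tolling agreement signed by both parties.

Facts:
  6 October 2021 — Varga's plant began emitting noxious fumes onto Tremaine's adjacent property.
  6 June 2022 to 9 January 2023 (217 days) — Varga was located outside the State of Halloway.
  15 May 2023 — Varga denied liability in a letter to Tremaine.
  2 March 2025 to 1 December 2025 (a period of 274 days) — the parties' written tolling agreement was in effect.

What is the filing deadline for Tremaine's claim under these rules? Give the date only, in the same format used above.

9 February 2026

The limitation period began to run on 6 October 2021.
3 years from 6 October 2021 is 6 October 2024.
Because the defendant's absence from the jurisdiction ran from 6 June 2022 to 9 January 2023, the deadline is extended by 217 days to 11 May 2025.
The written tolling agreement from 2 March 2025 to 1 December 2025 tolled the period for 274 days, extending the deadline to 9 February 2026.
The other events in the timeline have no effect on the limitation period under the stated rules.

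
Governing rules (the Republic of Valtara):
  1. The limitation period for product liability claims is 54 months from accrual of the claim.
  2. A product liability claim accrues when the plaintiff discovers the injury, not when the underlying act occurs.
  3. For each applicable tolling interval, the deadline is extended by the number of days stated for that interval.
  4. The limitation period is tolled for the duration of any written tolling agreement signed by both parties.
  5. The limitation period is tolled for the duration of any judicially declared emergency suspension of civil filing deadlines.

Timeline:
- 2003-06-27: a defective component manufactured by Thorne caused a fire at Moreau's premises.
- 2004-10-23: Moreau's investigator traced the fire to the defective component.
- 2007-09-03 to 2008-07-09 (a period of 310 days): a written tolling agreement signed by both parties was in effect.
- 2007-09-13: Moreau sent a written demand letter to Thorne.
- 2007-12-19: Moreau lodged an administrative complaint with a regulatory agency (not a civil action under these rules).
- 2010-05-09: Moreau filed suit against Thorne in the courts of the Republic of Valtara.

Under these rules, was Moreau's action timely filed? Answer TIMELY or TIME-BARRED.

Under the discovery rule, the claim accrued on 2004-10-23, when Moreau discovered the injury — not on the 2003-06-27 date of the underlying act.
Adding the 54 months base period to 2004-10-23 gives a deadline of 2009-04-23, before any tolling.
The period was tolled for 310 days by the written tolling agreement (2007-09-03 to 2008-07-09), pushing the deadline to 2010-02-27.
The other events in the timeline have no effect on the limitation period under the stated rules.
Moreau filed on 2010-05-09, after the 2010-02-27 deadline, so the action is time-barred.

TIME-BARRED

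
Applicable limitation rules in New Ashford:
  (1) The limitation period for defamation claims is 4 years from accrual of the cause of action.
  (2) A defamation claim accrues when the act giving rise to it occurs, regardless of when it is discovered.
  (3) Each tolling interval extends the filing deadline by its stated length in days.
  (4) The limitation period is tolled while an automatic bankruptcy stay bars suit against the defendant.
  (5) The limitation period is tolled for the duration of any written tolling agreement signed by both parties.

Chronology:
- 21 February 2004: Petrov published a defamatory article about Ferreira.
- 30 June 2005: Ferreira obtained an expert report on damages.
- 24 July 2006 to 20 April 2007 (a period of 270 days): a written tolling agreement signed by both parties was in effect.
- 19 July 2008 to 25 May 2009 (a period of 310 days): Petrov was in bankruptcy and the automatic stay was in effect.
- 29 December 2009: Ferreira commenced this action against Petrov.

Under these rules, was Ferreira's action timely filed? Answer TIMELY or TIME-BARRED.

TIME-BARRED

The cause of action accrued on 21 February 2004, the date of the act.
The untolled deadline — 4 years after 21 February 2004 — is 21 February 2008.
The period was tolled for 270 days by the written tolling agreement (24 July 2006 to 20 April 2007), pushing the deadline to 17 November 2008.
The automatic bankruptcy stay from 19 July 2008 to 25 May 2009 tolled the period for 310 days, extending the deadline to 23 September 2009.
The other events in the timeline have no effect on the limitation period under the stated rules.
Ferreira filed on 29 December 2009, after the 23 September 2009 deadline, so the action is time-barred.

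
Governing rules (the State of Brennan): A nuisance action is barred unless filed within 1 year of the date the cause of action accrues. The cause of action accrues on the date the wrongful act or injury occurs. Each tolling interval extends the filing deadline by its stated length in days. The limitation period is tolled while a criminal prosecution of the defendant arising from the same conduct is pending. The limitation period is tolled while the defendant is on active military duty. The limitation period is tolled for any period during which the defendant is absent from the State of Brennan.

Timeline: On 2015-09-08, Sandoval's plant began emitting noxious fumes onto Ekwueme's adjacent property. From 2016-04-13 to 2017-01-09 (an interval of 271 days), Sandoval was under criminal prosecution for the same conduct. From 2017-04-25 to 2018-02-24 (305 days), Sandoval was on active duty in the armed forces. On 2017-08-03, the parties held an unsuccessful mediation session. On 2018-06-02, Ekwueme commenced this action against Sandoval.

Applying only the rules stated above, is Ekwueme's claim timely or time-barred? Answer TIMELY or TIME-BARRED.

TIME-BARRED

The claim accrued on 2015-09-08, when the wrongful act occurred.
1 year from 2015-09-08 is 2016-09-08.
The period was tolled for 271 days by the pending criminal prosecution (2016-04-13 to 2017-01-09), pushing the deadline to 2017-06-06.
The defendant's active military service from 2017-04-25 to 2018-02-24 tolled the period for 305 days, extending the deadline to 2018-04-07.
The other events in the timeline have no effect on the limitation period under the stated rules.
Filing on 2018-06-02 missed the 2018-04-07 deadline — the action is time-barred.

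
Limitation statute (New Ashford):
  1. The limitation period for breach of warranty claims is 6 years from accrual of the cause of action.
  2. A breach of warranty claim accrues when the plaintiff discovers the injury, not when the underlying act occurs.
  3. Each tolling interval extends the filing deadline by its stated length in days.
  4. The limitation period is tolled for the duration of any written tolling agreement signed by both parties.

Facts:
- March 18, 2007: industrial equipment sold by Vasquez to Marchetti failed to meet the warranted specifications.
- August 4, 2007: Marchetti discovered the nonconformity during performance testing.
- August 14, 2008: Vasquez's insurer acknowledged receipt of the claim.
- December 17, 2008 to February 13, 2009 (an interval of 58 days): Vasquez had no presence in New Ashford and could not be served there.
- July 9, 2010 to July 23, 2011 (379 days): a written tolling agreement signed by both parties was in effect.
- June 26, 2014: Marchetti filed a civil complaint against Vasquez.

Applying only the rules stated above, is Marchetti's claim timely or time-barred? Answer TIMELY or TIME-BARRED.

TIMELY

Accrual is tied to discovery, so the period began on August 4, 2007 rather than on March 18, 2007 when the act occurred.
The untolled deadline — 6 years after August 4, 2007 — is August 4, 2013.
Because the written tolling agreement ran from July 9, 2010 to July 23, 2011, the deadline is extended by 379 days to August 18, 2014.
No stated provision tolls the period for the defendant's absence, so the interval from December 17, 2008 to February 13, 2009 has no effect on the deadline.
Nothing else in the chronology tolls or restarts the period.
The June 26, 2014 filing precedes the August 18, 2014 deadline; the claim is timely.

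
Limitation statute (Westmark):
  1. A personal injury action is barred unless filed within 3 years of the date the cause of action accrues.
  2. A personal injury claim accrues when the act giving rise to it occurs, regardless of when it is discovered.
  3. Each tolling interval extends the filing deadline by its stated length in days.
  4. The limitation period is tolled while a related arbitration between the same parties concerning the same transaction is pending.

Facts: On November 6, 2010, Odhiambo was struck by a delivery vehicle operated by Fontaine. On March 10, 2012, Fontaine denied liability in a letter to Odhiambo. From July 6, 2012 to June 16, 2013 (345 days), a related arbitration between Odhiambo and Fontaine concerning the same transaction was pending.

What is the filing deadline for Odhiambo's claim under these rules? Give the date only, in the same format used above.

The limitation period began to run on November 6, 2010.
3 years from November 6, 2010 is November 6, 2013.
Because the pending related arbitration ran from July 6, 2012 to June 16, 2013, the deadline is extended by 345 days to October 17, 2014.
The other events in the timeline have no effect on the limitation period under the stated rules.

October 17, 2014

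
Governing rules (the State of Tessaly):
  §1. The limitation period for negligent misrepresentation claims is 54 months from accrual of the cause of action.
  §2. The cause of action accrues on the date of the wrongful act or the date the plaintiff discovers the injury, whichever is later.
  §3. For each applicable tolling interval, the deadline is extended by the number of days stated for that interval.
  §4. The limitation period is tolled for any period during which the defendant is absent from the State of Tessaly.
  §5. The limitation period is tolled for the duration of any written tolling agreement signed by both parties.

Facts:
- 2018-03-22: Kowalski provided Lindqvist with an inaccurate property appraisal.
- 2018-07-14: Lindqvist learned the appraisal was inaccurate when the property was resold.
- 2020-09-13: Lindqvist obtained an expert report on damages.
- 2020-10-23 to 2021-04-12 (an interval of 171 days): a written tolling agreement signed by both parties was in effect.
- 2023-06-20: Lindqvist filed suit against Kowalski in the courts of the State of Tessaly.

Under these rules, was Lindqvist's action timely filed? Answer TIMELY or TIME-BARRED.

Because discovery on 2018-07-14 post-dates the 2018-03-22 act, accrual under the later-of rule falls on 2018-07-14.
54 months from 2018-07-14 is 2023-01-14.
The period was tolled for 171 days by the written tolling agreement (2020-10-23 to 2021-04-12), pushing the deadline to 2023-07-04.
The other events in the timeline have no effect on the limitation period under the stated rules.
Lindqvist filed on 2023-06-20, before the 2023-07-04 deadline, so the action is timely.

TIMELY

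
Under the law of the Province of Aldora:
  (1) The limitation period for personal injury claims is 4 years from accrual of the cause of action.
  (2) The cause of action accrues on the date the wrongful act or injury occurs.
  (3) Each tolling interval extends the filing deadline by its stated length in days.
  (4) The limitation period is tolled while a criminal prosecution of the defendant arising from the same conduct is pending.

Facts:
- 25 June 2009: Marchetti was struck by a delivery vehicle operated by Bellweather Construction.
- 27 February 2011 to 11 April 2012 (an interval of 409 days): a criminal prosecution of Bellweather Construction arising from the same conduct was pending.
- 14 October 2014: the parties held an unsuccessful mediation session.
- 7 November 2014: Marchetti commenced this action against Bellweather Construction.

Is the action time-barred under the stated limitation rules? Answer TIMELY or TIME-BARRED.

TIME-BARRED

The limitation period began to run on 25 June 2009.
Adding the 4 years base period to 25 June 2009 gives a deadline of 25 June 2013, before any tolling.
Because the pending criminal prosecution ran from 27 February 2011 to 11 April 2012, the deadline is extended by 409 days to 8 August 2014.
None of the other events listed affects the running of the period under the stated rules.
Filing on 7 November 2014 missed the 8 August 2014 deadline — the action is time-barred.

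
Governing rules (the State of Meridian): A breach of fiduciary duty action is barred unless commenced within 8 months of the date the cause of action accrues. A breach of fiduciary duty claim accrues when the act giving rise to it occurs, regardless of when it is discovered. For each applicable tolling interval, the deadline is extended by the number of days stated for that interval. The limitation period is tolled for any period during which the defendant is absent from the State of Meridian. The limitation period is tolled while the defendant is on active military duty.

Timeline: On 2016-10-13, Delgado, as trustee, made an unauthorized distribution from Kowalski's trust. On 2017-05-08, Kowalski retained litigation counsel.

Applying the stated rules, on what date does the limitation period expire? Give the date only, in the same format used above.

2017-06-13

The cause of action accrued on 2016-10-13, the date of the act.
Adding the 8 months base period to 2016-10-13 gives a deadline of 2017-06-13, before any tolling.
Nothing else in the chronology tolls or restarts the period.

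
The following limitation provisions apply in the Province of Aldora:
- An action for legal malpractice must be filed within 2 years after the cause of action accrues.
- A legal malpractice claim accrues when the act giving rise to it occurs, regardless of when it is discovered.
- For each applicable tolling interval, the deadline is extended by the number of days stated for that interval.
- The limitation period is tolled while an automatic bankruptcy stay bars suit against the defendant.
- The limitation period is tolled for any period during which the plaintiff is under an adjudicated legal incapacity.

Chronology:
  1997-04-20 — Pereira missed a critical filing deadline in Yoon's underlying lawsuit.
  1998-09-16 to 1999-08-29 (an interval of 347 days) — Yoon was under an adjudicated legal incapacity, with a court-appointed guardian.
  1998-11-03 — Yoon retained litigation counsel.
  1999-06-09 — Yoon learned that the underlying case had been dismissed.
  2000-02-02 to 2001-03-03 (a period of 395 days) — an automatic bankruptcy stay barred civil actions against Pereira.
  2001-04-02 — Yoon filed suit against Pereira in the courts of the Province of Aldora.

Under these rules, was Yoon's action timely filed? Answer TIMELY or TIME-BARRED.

TIMELY

The claim accrued on 1997-04-20, when the wrongful act occurred; under the stated occurrence rule the 1999-06-09 discovery does not delay accrual.
Adding the 2 years base period to 1997-04-20 gives a deadline of 1999-04-20, before any tolling.
Because the plaintiff's legal incapacity ran from 1998-09-16 to 1999-08-29, the deadline is extended by 347 days to 2000-04-01.
The period was tolled for 395 days by the automatic bankruptcy stay (2000-02-02 to 2001-03-03), pushing the deadline to 2001-05-01.
Nothing else in the chronology tolls or restarts the period.
The 2001-04-02 filing precedes the 2001-05-01 deadline; the claim is timely.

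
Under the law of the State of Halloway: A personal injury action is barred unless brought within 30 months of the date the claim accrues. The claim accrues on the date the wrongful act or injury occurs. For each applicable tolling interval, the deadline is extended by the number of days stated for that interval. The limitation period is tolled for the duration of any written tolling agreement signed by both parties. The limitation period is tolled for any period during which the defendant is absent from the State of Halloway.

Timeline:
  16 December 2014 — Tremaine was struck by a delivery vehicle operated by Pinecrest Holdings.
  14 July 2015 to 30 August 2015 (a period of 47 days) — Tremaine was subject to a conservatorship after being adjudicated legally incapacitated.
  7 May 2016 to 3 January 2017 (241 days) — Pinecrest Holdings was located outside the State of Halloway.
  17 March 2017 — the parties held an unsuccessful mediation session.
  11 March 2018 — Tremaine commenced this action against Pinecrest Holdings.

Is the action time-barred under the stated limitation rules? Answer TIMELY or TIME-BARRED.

TIME-BARRED

The claim accrued on 16 December 2014, when the wrongful act occurred.
The untolled deadline — 30 months after 16 December 2014 — is 16 June 2017.
The period was tolled for 241 days by the defendant's absence from the jurisdiction (7 May 2016 to 3 January 2017), pushing the deadline to 12 February 2018.
The plaintiff's legal incapacity from 14 July 2015 to 30 August 2015 does not toll the period, because no stated rule makes the plaintiff's incapacity a tolling event.
The other events in the timeline have no effect on the limitation period under the stated rules.
The 11 March 2018 filing falls after the 12 February 2018 deadline; the claim is time-barred.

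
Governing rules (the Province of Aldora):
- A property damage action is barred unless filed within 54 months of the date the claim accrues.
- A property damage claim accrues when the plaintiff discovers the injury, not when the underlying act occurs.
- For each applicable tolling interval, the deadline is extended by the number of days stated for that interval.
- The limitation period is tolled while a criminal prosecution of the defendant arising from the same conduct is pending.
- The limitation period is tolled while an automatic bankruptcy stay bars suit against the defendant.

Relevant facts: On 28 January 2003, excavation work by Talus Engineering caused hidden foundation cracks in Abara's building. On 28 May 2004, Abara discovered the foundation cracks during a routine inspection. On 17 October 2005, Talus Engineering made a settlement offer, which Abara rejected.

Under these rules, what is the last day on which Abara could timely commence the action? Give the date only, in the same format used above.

The claim did not accrue until Abara discovered the injury on 28 May 2004; the 28 January 2003 act date does not start the clock under the stated rule.
54 months from 28 May 2004 is 28 November 2008.
The other events in the timeline have no effect on the limitation period under the stated rules.

28 November 2008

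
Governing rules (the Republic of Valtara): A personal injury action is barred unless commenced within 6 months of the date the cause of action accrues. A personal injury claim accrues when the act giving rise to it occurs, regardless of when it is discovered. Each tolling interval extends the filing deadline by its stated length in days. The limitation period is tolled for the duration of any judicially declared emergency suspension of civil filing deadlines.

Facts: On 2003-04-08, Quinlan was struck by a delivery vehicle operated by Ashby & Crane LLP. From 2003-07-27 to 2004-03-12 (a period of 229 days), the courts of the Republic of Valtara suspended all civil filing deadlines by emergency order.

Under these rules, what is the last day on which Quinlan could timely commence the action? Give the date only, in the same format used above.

2004-05-24

The claim accrued on 2003-04-08, when the wrongful act occurred.
6 months from 2003-04-08 is 2003-10-08.
The emergency suspension of filing deadlines from 2003-07-27 to 2004-03-12 tolled the period for 229 days, extending the deadline to 2004-05-24.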